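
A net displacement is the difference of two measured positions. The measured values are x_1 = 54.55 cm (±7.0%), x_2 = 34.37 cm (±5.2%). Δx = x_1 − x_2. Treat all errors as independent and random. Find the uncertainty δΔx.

Sums and differences: (δΔx)² = Σ (cᵢ δxᵢ)².
  (δx_1)² = 14.6;  (δx_2)² = 3.19
δΔx = √(17.8) = 4.22 cm

4.22 cm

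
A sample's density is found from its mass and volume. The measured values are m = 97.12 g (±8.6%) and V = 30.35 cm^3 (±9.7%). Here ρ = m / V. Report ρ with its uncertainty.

3.200 ± 0.415 g/cm^3

Relative error in a monomial: (δρ/ρ)² = Σ (nᵢ · δxᵢ/xᵢ)².
  (1·δm/m)² = (1×0.0860)² = 0.00740;  (-1·δV/V)² = (-1×0.0970)² = 0.00941
δρ/ρ = √(0.0168) = 0.130
ρ = 3.200 g/cm^3, so δρ = 0.130 × 3.200 = 0.415 g/cm^3.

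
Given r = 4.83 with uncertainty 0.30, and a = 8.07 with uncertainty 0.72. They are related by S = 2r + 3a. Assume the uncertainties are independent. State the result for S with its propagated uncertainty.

33.9 ± 2.24

Absolute uncertainties add in quadrature for a linear combination:
  (2·δr)² = 0.360;  (3·δa)² = 4.67
δS = √(5.03) = 2.24
S = 33.9.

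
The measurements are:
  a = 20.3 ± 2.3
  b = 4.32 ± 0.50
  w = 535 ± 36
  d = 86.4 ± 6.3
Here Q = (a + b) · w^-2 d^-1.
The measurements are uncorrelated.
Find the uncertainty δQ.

1.8e-07

Let u = a + b = 24.6. δu = √(δa² + δb²) = √(5.29 + 0.250) = 2.35, so δu/u = 0.0956.
Q is then a monomial in u, w, d:
δQ/Q = √((δu/u)² + (-2·δw/w)² + (-1·δd/d)²) = √(0.00914 + 0.0181 + 0.00532) = 0.180
Q = 9.96e-07, so δQ = 0.180 × 9.96e-07 = 1.8e-07.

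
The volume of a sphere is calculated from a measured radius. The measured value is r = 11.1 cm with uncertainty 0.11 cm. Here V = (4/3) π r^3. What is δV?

Relative error in a monomial: (δV/V)² = Σ (nᵢ · δxᵢ/xᵢ)².
  (3·δr/r)² = (3×0.00991)² = 0.000884
δV/V = √(0.000884) = 0.0297
V = 5730 cm^3, so δV = 0.0297 × 5730 = 170 cm^3.

170 cm^3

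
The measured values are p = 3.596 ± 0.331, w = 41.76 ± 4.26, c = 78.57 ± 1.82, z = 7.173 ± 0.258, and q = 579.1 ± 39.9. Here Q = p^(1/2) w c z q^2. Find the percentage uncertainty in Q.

18.3%

Relative error in a monomial: (δQ/Q)² = Σ (nᵢ · δxᵢ/xᵢ)².
  (½·δp/p)² = (0.5×0.0920)² = 0.00212;  (1·δw/w)² = (1×0.102)² = 0.0104;  (1·δc/c)² = (1×0.0232)² = 0.000537;  (1·δz/z)² = (1×0.0360)² = 0.00129;  (2·δq/q)² = (2×0.0689)² = 0.0190
δQ/Q = √(0.0333) = 0.183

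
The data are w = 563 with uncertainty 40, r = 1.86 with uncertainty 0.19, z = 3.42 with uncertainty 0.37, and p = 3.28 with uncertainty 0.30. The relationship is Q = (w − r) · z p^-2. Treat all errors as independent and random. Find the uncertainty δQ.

40.0

Let u = w − r = 561. δu = √(δw² + δr²) = √(1600 + 0.0361) = 40.0, so δu/u = 0.0713.
Q is then a monomial in u, z, p:
δQ/Q = √((δu/u)² + (1·δz/z)² + (-2·δp/p)²) = √(0.00508 + 0.0117 + 0.0335) = 0.224
Q = 178, so δQ = 0.224 × 178 = 40.0.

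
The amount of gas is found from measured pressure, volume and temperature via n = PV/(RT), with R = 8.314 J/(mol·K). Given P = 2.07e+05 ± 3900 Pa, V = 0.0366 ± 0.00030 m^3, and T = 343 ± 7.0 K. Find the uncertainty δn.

Each factor contributes (exponent × relative error)² to (δn/n)²:
  (1·δP/P)² = (1×0.0188)² = 0.000355;  (1·δV/V)² = (1×0.00820)² = 6.72e-05;  (-1·δT/T)² = (-1×0.0204)² = 0.000416
δn/n = √(0.000839) = 0.0290
n = 2.66 mol, so δn = 0.0290 × 2.66 = 0.0769 mol.

0.0769 mol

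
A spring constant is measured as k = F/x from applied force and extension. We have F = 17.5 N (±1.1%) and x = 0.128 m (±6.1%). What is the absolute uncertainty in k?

8.47 N/m

Products/powers → add relative errors in quadrature, weighted by exponent:
  (1·δF/F)² = (1×0.0110)² = 0.000121;  (-1·δx/x)² = (-1×0.0610)² = 0.00372
δk/k = √(0.00384) = 0.0620
k = 137 N/m, so δk = 0.0620 × 137 = 8.47 N/m.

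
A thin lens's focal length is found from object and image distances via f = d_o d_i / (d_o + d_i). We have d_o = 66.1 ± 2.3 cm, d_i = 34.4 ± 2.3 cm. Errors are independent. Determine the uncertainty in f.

1.03 cm

∂f/∂d_o = (d_i/(d_o+d_i))² = 0.117;  ∂f/∂d_i = (d_o/(d_o+d_i))² = 0.433
δf = √((∂f/∂d_o · δd_o)² + (∂f/∂d_i · δd_i)²) = √(0.0726 + 0.990) = 1.03 cm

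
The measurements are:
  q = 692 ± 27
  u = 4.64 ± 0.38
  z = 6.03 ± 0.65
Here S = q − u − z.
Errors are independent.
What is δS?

27.0

Sums and differences: (δS)² = Σ (cᵢ δxᵢ)².
  (δq)² = 729;  (δu)² = 0.144;  (δz)² = 0.423
δS = √(730) = 27.0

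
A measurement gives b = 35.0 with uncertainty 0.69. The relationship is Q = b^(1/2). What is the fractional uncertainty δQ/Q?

Since Q is a product/quotient, work with relative uncertainties:
  (½·δb/b)² = (0.5×0.0197)² = 9.72e-05
δQ/Q = √(9.72e-05) = 0.00986

0.00986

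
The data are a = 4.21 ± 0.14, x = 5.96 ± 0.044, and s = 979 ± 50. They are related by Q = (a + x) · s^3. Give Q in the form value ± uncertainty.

Let u = a + x = 10.2. δu = √(δa² + δx²) = √(0.0196 + 0.00194) = 0.147, so δu/u = 0.0144.
Q is then a monomial in u, s:
δQ/Q = √((δu/u)² + (3·δs/s)²) = √(0.000208 + 0.0235) = 0.154
Q = 9.54e+09, so δQ = 0.154 × 9.54e+09 = 1.47e+09.

(9.54 ± 1.47) × 10^9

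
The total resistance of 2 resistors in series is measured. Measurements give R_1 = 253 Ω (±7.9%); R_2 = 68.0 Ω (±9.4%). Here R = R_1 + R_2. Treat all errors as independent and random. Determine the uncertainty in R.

Each term contributes (cᵢ δxᵢ)² to (δR)²:
  (δR_1)² = 399;  (δR_2)² = 40.9
δR = √(440) = 21.0 Ω

21.0 Ω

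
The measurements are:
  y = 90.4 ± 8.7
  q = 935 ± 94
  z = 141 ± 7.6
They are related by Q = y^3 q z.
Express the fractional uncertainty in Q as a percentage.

31.0%

Since Q is a product/quotient, work with relative uncertainties:
  (3·δy/y)² = (3×0.0962)² = 0.0834;  (1·δq/q)² = (1×0.101)² = 0.0101;  (1·δz/z)² = (1×0.0539)² = 0.00291
δQ/Q = √(0.0964) = 0.310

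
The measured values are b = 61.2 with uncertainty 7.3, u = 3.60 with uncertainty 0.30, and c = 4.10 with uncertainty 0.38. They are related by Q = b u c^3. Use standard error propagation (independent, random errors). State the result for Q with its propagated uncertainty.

15200 ± 4770

Products/powers → add relative errors in quadrature, weighted by exponent:
  (1·δb/b)² = (1×0.119)² = 0.0142;  (1·δu/u)² = (1×0.0833)² = 0.00694;  (3·δc/c)² = (3×0.0927)² = 0.0773
δQ/Q = √(0.0985) = 0.314
Q = 15200, so δQ = 0.314 × 15200 = 4770.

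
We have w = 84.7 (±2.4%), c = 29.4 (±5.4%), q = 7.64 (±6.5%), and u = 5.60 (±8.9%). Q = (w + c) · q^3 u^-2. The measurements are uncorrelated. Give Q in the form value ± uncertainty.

1620 ± 430

Let h = w + c = 114. δh = √(δw² + δc²) = √(4.13 + 2.52) = 2.58, so δh/h = 0.0226.
Q is then a monomial in h, q, u:
δQ/Q = √((δh/h)² + (3·δq/q)² + (-2·δu/u)²) = √(0.000511 + 0.0380 + 0.0317) = 0.265
Q = 1620, so δQ = 0.265 × 1620 = 430.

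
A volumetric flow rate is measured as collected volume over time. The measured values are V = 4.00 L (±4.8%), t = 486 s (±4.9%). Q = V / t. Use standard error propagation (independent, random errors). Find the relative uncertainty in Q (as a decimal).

0.0686

Each factor contributes (exponent × relative error)² to (δQ/Q)²:
  (1·δV/V)² = (1×0.0480)² = 0.00230;  (-1·δt/t)² = (-1×0.0490)² = 0.00240
δQ/Q = √(0.00471) = 0.0686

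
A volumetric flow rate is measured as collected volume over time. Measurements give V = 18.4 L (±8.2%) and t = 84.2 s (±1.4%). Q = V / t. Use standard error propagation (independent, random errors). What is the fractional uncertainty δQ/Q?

Each factor contributes (exponent × relative error)² to (δQ/Q)²:
  (1·δV/V)² = (1×0.0820)² = 0.00672;  (-1·δt/t)² = (-1×0.0140)² = 0.000196
δQ/Q = √(0.00692) = 0.0832

0.0832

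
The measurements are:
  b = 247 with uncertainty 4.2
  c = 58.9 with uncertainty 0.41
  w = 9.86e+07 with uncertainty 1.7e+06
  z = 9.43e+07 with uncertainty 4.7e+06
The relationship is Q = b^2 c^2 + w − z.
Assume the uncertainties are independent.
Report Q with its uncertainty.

(2.16 ± 0.0925) × 10^8

Let p = b^2·c^2 = 2.12e+08. δp/p = √((2·δb/b)² + (2·δc/c)²) = √(0.00116 + 0.000194) = 0.0367, so δp = 7.78e+06.
Q = p + w − z: δQ = √(δp² + δw² + δz²) = √(6.05e+13 + 2.89e+12 + 2.21e+13) = 9.25e+06
Q = 2.16e+08.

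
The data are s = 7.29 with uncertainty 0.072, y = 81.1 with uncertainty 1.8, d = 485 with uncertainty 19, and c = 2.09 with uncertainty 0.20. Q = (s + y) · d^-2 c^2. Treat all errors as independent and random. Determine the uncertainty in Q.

0.000341

Let u = s + y = 88.4. δu = √(δs² + δy²) = √(0.00518 + 3.24) = 1.80, so δu/u = 0.0204.
Q is then a monomial in u, d, c:
δQ/Q = √((δu/u)² + (-2·δd/d)² + (2·δc/c)²) = √(0.000415 + 0.00614 + 0.0366) = 0.208
Q = 0.00164, so δQ = 0.208 × 0.00164 = 0.000341.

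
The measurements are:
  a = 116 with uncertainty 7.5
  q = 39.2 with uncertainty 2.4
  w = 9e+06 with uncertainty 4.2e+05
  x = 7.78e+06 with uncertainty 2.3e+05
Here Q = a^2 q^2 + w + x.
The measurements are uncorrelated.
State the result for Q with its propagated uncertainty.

(3.75 ± 0.371) × 10^7

Let p = a^2·q^2 = 2.07e+07. δp/p = √((2·δa/a)² + (2·δq/q)²) = √(0.0167 + 0.0150) = 0.178, so δp = 3.68e+06.
Q = p + w + x: δQ = √(δp² + δw² + δx²) = √(1.36e+13 + 1.76e+11 + 5.29e+10) = 3.71e+06
Q = 3.75e+07.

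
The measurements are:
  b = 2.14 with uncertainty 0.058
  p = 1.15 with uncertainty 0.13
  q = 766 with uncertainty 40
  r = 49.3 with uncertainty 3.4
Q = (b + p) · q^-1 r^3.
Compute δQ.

Let u = b + p = 3.29. δu = √(δb² + δp²) = √(0.00336 + 0.0169) = 0.142, so δu/u = 0.0433.
Q is then a monomial in u, q, r:
δQ/Q = √((δu/u)² + (-1·δq/q)² + (3·δr/r)²) = √(0.00187 + 0.00273 + 0.0428) = 0.218
Q = 515, so δQ = 0.218 × 515 = 112.

112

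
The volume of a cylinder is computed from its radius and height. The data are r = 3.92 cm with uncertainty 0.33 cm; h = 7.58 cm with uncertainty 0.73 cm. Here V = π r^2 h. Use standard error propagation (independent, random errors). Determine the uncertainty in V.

71.0 cm^3

V is a product of powers, so relative uncertainties combine in quadrature:
  (2·δr/r)² = (2×0.0842)² = 0.0283;  (1·δh/h)² = (1×0.0963)² = 0.00927
δV/V = √(0.0376) = 0.194
V = 366 cm^3, so δV = 0.194 × 366 = 71.0 cm^3.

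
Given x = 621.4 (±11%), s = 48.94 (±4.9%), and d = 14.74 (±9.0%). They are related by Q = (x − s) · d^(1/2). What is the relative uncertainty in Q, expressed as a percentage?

12.8%

Let u = x − s = 572.5. δu = √(δx² + δs²) = √(4670 + 5.75) = 68.4, so δu/u = 0.119.
Q is then a monomial in u, d:
δQ/Q = √((δu/u)² + (½·δd/d)²) = √(0.0143 + 0.00202) = 0.128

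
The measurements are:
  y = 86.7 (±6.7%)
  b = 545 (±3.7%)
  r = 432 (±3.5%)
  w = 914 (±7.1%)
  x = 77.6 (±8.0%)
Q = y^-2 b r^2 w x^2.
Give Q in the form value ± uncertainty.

Q is a product of powers, so relative uncertainties combine in quadrature:
  (-2·δy/y)² = (-2×0.0670)² = 0.0180;  (1·δb/b)² = (1×0.0370)² = 0.00137;  (2·δr/r)² = (2×0.0350)² = 0.00490;  (1·δw/w)² = (1×0.0710)² = 0.00504;  (2·δx/x)² = (2×0.0800)² = 0.0256
δQ/Q = √(0.0549) = 0.234
Q = 7.45e+10, so δQ = 0.234 × 7.45e+10 = 1.74e+10.

(7.45 ± 1.74) × 10^10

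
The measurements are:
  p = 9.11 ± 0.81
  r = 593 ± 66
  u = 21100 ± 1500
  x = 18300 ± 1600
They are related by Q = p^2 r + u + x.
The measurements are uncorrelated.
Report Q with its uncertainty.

88600 ± 10600

Let w = p^2·r = 49200. δw/w = √((2·δp/p)² + (1·δr/r)²) = √(0.0316 + 0.0124) = 0.210, so δw = 10300.
Q = w + u + x: δQ = √(δw² + δu² + δx²) = √(1.07e+08 + 2.25e+06 + 2.56e+06) = 10600
Q = 88600.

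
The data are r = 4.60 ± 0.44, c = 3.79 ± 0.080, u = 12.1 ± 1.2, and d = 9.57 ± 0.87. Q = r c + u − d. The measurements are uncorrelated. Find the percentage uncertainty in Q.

11.3%

Let p = r·c = 17.4. δp/p = √((1·δr/r)² + (1·δc/c)²) = √(0.00915 + 0.000446) = 0.0980, so δp = 1.71.
Q = p + u − d: δQ = √(δp² + δu² + δd²) = √(2.92 + 1.44 + 0.757) = 2.26
Q = 20.0, so δQ/Q = 2.26/20.0 = 0.113.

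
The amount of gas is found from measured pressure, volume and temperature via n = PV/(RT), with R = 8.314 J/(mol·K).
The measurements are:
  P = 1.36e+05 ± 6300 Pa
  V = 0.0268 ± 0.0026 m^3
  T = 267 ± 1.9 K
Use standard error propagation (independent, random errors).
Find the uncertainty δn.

0.177 mol

Each factor contributes (exponent × relative error)² to (δn/n)²:
  (1·δP/P)² = (1×0.0463)² = 0.00215;  (1·δV/V)² = (1×0.0970)² = 0.00941;  (-1·δT/T)² = (-1×0.00712)² = 5.06e-05
δn/n = √(0.0116) = 0.108
n = 1.64 mol, so δn = 0.108 × 1.64 = 0.177 mol.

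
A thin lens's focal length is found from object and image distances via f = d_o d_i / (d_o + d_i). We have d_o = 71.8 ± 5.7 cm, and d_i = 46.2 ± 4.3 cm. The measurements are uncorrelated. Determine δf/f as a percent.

∂f/∂d_o = (d_i/(d_o+d_i))² = 0.153;  ∂f/∂d_i = (d_o/(d_o+d_i))² = 0.370
δf = √((∂f/∂d_o · δd_o)² + (∂f/∂d_i · δd_i)²) = √(0.763 + 2.53) = 1.82 cm
f = 28.1 cm, so δf/f = 1.82/28.1 = 0.0646.

6.46%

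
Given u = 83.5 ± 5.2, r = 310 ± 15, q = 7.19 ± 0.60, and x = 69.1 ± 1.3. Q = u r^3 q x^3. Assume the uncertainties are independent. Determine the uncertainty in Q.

Products/powers → add relative errors in quadrature, weighted by exponent:
  (1·δu/u)² = (1×0.0623)² = 0.00388;  (3·δr/r)² = (3×0.0484)² = 0.0211;  (1·δq/q)² = (1×0.0834)² = 0.00696;  (3·δx/x)² = (3×0.0188)² = 0.00319
δQ/Q = √(0.0351) = 0.187
Q = 5.9e+15, so δQ = 0.187 × 5.9e+15 = 1.11e+15.

1.11e+15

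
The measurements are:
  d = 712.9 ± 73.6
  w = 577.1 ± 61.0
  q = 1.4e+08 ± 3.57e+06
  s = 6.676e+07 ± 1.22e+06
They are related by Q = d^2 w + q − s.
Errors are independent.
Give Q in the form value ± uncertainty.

Let p = d^2·w = 2.933e+08. δp/p = √((2·δd/d)² + (1·δw/w)²) = √(0.0426 + 0.0112) = 0.232, so δp = 6.8e+07.
Q = p + q − s: δQ = √(δp² + δq² + δs²) = √(4.63e+15 + 1.27e+13 + 1.49e+12) = 6.81e+07
Q = 3.665e+08.

(3.665 ± 0.681) × 10^8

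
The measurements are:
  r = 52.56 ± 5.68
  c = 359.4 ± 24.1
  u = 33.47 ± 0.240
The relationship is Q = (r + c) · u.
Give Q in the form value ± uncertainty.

Let w = r + c = 412.0. δw = √(δr² + δc²) = √(32.3 + 581) = 24.8, so δw/w = 0.0601.
Q is then a monomial in w, u:
δQ/Q = √((δw/w)² + (1·δu/u)²) = √(0.00361 + 5.14e-05) = 0.0605
Q = 13790, so δQ = 0.0605 × 13790 = 835.

13790 ± 835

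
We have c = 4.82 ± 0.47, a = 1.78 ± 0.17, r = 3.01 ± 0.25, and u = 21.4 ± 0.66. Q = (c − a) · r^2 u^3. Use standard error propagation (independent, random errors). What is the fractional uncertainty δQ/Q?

Let w = c − a = 3.04. δw = √(δc² + δa²) = √(0.221 + 0.0289) = 0.500, so δw/w = 0.164.
Q is then a monomial in w, r, u:
δQ/Q = √((δw/w)² + (2·δr/r)² + (3·δu/u)²) = √(0.0270 + 0.0276 + 0.00856) = 0.251

0.251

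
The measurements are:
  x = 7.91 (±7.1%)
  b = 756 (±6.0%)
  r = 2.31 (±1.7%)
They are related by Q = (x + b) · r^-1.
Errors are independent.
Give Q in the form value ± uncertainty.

331 ± 20.4

Let u = x + b = 764. δu = √(δx² + δb²) = √(0.315 + 2060) = 45.4, so δu/u = 0.0594.
Q is then a monomial in u, r:
δQ/Q = √((δu/u)² + (-1·δr/r)²) = √(0.00353 + 0.000289) = 0.0618
Q = 331, so δQ = 0.0618 × 331 = 20.4.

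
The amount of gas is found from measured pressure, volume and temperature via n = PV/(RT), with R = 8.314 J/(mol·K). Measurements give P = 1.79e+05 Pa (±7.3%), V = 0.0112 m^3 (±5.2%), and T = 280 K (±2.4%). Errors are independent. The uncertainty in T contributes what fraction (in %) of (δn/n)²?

6.69%

(δn/n)² = (1·δP/P)² + (1·δV/V)² + (-1·δT/T)²
  P term: (1×0.0730)² = 0.00533
  V term: (1×0.0520)² = 0.00270
  T term: (-1×0.0240)² = 0.000576
Total = 0.00861. Share from T = 0.000576/0.00861 = 0.0669.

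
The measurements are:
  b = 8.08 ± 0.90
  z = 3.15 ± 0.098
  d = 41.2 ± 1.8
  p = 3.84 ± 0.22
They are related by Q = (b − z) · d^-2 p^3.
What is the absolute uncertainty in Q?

0.0438

Let u = b − z = 4.93. δu = √(δb² + δz²) = √(0.810 + 0.00960) = 0.905, so δu/u = 0.184.
Q is then a monomial in u, d, p:
δQ/Q = √((δu/u)² + (-2·δd/d)² + (3·δp/p)²) = √(0.0337 + 0.00764 + 0.0295) = 0.266
Q = 0.164, so δQ = 0.266 × 0.164 = 0.0438.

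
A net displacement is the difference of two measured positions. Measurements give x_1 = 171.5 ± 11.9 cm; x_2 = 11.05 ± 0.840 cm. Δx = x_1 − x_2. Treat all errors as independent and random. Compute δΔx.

11.9 cm

Sums and differences: (δΔx)² = Σ (cᵢ δxᵢ)².
  (δx_1)² = 142;  (δx_2)² = 0.706
δΔx = √(142) = 11.9 cm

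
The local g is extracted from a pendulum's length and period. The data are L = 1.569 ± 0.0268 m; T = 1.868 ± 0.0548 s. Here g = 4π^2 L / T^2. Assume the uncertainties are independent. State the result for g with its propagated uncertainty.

17.75 ± 1.08 m/s^2

Since g is a product/quotient, work with relative uncertainties:
  (1·δL/L)² = (1×0.0171)² = 0.000292;  (-2·δT/T)² = (-2×0.0293)² = 0.00344
δg/g = √(0.00373) = 0.0611
g = 17.75 m/s^2, so δg = 0.0611 × 17.75 = 1.08 m/s^2.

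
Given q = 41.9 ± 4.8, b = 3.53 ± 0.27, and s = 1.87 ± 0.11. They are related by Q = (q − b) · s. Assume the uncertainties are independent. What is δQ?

9.93

Let u = q − b = 38.4. δu = √(δq² + δb²) = √(23.0 + 0.0729) = 4.81, so δu/u = 0.125.
Q is then a monomial in u, s:
δQ/Q = √((δu/u)² + (1·δs/s)²) = √(0.0157 + 0.00346) = 0.138
Q = 71.8, so δQ = 0.138 × 71.8 = 9.93.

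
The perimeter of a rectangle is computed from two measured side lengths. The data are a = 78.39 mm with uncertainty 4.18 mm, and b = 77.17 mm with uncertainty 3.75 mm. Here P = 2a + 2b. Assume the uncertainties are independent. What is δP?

Sums and differences: (δP)² = Σ (cᵢ δxᵢ)².
  (2·δa)² = 69.9;  (2·δb)² = 56.2
δP = √(126) = 11.2 mm

11.2 mm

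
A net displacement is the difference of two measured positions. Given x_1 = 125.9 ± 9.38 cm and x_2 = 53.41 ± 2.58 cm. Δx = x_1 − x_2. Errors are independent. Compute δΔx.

9.73 cm

Δx is a linear combination, so absolute uncertainties add in quadrature:
  (δx_1)² = 88.0;  (δx_2)² = 6.66
δΔx = √(94.6) = 9.73 cm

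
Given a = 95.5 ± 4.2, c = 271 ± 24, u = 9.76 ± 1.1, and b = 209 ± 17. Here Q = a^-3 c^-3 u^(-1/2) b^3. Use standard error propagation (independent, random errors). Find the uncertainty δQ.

6.54e-08

Each factor contributes (exponent × relative error)² to (δQ/Q)²:
  (-3·δa/a)² = (-3×0.0440)² = 0.0174;  (-3·δc/c)² = (-3×0.0886)² = 0.0706;  (−½·δu/u)² = (-0.5×0.113)² = 0.00318;  (3·δb/b)² = (3×0.0813)² = 0.0595
δQ/Q = √(0.151) = 0.388
Q = 1.69e-07, so δQ = 0.388 × 1.69e-07 = 6.54e-08.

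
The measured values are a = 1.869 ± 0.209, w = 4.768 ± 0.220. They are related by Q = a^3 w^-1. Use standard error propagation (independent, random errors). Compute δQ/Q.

0.339

Relative error in a monomial: (δQ/Q)² = Σ (nᵢ · δxᵢ/xᵢ)².
  (3·δa/a)² = (3×0.112)² = 0.113;  (-1·δw/w)² = (-1×0.0461)² = 0.00213
δQ/Q = √(0.115) = 0.339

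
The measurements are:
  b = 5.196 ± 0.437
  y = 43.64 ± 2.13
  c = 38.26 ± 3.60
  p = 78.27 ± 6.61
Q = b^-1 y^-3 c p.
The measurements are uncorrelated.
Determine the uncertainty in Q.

Q is a product of powers, so relative uncertainties combine in quadrature:
  (-1·δb/b)² = (-1×0.0841)² = 0.00707;  (-3·δy/y)² = (-3×0.0488)² = 0.0214;  (1·δc/c)² = (1×0.0941)² = 0.00885;  (1·δp/p)² = (1×0.0845)² = 0.00713
δQ/Q = √(0.0445) = 0.211
Q = 0.006935, so δQ = 0.211 × 0.006935 = 0.00146.

0.00146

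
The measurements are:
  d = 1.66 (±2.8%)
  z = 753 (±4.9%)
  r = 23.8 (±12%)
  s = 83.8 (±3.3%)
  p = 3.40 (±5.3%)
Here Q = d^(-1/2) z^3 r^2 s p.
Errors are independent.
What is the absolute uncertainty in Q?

1.54e+13

Products/powers → add relative errors in quadrature, weighted by exponent:
  (−½·δd/d)² = (-0.5×0.0280)² = 0.000196;  (3·δz/z)² = (3×0.0490)² = 0.0216;  (2·δr/r)² = (2×0.120)² = 0.0576;  (1·δs/s)² = (1×0.0330)² = 0.00109;  (1·δp/p)² = (1×0.0530)² = 0.00281
δQ/Q = √(0.0833) = 0.289
Q = 5.35e+13, so δQ = 0.289 × 5.35e+13 = 1.54e+13.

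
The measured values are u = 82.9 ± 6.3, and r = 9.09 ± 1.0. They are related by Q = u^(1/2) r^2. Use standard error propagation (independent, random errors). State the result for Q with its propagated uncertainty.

752 ± 168

Products/powers → add relative errors in quadrature, weighted by exponent:
  (½·δu/u)² = (0.5×0.0760)² = 0.00144;  (2·δr/r)² = (2×0.110)² = 0.0484
δQ/Q = √(0.0499) = 0.223
Q = 752, so δQ = 0.223 × 752 = 168.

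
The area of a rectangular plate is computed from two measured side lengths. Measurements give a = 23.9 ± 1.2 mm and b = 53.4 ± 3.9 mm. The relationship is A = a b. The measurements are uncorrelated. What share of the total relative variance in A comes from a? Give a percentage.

(δA/A)² = (1·δa/a)² + (1·δb/b)²
  a term: (1×0.0502)² = 0.00252
  b term: (1×0.0730)² = 0.00533
Total = 0.00785. Share from a = 0.00252/0.00785 = 0.321.

32.1%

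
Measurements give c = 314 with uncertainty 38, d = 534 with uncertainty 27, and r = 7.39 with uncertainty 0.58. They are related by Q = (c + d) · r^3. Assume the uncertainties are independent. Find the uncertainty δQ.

Let u = c + d = 848. δu = √(δc² + δd²) = √(1440 + 729) = 46.6, so δu/u = 0.0550.
Q is then a monomial in u, r:
δQ/Q = √((δu/u)² + (3·δr/r)²) = √(0.00302 + 0.0554) = 0.242
Q = 3.42e+05, so δQ = 0.242 × 3.42e+05 = 82700.

82700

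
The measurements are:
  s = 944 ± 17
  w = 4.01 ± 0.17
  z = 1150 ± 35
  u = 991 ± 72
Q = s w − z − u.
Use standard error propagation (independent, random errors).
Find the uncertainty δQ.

Let p = s·w = 3790. δp/p = √((1·δs/s)² + (1·δw/w)²) = √(0.000324 + 0.00180) = 0.0461, so δp = 174.
Q = p − z − u: δQ = √(δp² + δz² + δu²) = √(30400 + 1220 + 5180) = 192

192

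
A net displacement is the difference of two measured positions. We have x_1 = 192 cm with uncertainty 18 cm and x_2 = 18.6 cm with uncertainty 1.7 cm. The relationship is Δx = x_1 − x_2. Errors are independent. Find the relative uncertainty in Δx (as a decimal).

0.104

Absolute uncertainties add in quadrature for a linear combination:
  (δx_1)² = 324;  (δx_2)² = 2.89
δΔx = √(327) = 18.1 cm
Δx = 173 cm, so δΔx/Δx = 18.1/173 = 0.104.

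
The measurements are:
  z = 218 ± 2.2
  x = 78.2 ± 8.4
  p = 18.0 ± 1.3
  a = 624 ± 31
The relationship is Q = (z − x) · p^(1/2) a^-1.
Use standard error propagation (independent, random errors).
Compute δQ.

Let u = z − x = 140. δu = √(δz² + δx²) = √(4.84 + 70.6) = 8.68, so δu/u = 0.0621.
Q is then a monomial in u, p, a:
δQ/Q = √((δu/u)² + (½·δp/p)² + (-1·δa/a)²) = √(0.00386 + 0.00130 + 0.00247) = 0.0873
Q = 0.951, so δQ = 0.0873 × 0.951 = 0.0830.

0.0830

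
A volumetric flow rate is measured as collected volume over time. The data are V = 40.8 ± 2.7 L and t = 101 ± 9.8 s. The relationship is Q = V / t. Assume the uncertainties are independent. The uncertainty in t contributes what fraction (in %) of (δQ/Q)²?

(δQ/Q)² = (1·δV/V)² + (-1·δt/t)²
  V term: (1×0.0662)² = 0.00438
  t term: (-1×0.0970)² = 0.00941
Total = 0.0138. Share from t = 0.00941/0.0138 = 0.683.

68.3%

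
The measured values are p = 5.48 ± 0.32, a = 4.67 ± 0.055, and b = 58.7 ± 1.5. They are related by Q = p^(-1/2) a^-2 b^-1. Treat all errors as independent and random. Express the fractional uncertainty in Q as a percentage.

For a monomial Q ∝ p^(-1/2), a^-2, b^-1, fractional errors add in quadrature:
  (−½·δp/p)² = (-0.5×0.0584)² = 0.000852;  (-2·δa/a)² = (-2×0.0118)² = 0.000555;  (-1·δb/b)² = (-1×0.0256)² = 0.000653
δQ/Q = √(0.00206) = 0.0454

4.54%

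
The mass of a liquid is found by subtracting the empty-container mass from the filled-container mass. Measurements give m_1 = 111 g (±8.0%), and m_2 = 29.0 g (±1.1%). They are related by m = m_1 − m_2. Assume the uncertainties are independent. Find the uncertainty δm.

8.89 g

m is a linear combination, so absolute uncertainties add in quadrature:
  (δm_1)² = 78.9;  (δm_2)² = 0.102
δm = √(79.0) = 8.89 g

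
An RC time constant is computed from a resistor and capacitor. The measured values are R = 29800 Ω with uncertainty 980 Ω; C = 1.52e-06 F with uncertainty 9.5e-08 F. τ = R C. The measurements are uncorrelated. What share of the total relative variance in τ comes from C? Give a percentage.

(δτ/τ)² = (1·δR/R)² + (1·δC/C)²
  R term: (1×0.0329)² = 0.00108
  C term: (1×0.0625)² = 0.00391
Total = 0.00499. Share from C = 0.00391/0.00499 = 0.783.

78.3%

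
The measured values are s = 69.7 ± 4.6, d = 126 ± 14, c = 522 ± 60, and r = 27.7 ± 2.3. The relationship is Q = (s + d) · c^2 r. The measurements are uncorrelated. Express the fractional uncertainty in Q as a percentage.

Let u = s + d = 196. δu = √(δs² + δd²) = √(21.2 + 196) = 14.7, so δu/u = 0.0753.
Q is then a monomial in u, c, r:
δQ/Q = √((δu/u)² + (2·δc/c)² + (1·δr/r)²) = √(0.00567 + 0.0528 + 0.00689) = 0.256

25.6%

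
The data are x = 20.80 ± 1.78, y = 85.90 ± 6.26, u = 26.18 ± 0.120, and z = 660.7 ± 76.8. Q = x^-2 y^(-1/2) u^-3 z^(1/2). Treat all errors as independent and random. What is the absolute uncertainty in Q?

6.61e-08

Relative error in a monomial: (δQ/Q)² = Σ (nᵢ · δxᵢ/xᵢ)².
  (-2·δx/x)² = (-2×0.0856)² = 0.0293;  (−½·δy/y)² = (-0.5×0.0729)² = 0.00133;  (-3·δu/u)² = (-3×0.00458)² = 0.000189;  (½·δz/z)² = (0.5×0.116)² = 0.00338
δQ/Q = √(0.0342) = 0.185
Q = 3.572e-07, so δQ = 0.185 × 3.572e-07 = 6.61e-08.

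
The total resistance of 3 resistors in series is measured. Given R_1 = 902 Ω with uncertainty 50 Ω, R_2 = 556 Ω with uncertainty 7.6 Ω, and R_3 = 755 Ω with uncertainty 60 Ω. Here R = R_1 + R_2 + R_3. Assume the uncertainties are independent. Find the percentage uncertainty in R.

For a sum/difference, combine absolute errors in quadrature:
  (δR_1)² = 2500;  (δR_2)² = 57.8;  (δR_3)² = 3600
δR = √(6160) = 78.5 Ω
R = 2210 Ω, so δR/R = 78.5/2210 = 0.0355.

3.55%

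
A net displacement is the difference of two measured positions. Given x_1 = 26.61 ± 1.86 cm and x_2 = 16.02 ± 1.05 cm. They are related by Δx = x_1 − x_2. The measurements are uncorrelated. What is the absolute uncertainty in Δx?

2.14 cm

Sums and differences: (δΔx)² = Σ (cᵢ δxᵢ)².
  (δx_1)² = 3.46;  (δx_2)² = 1.10
δΔx = √(4.56) = 2.14 cm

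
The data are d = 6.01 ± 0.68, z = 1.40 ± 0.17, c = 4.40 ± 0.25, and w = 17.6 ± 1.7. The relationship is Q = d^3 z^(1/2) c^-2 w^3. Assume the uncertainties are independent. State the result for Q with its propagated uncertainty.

72300 ± 33600

Q is a product of powers, so relative uncertainties combine in quadrature:
  (3·δd/d)² = (3×0.113)² = 0.115;  (½·δz/z)² = (0.5×0.121)² = 0.00369;  (-2·δc/c)² = (-2×0.0568)² = 0.0129;  (3·δw/w)² = (3×0.0966)² = 0.0840
δQ/Q = √(0.216) = 0.465
Q = 72300, so δQ = 0.465 × 72300 = 33600.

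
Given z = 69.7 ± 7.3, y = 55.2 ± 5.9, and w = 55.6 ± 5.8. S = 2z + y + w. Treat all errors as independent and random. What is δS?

S is a linear combination, so absolute uncertainties add in quadrature:
  (2·δz)² = 213;  (δy)² = 34.8;  (δw)² = 33.6
δS = √(282) = 16.8

16.8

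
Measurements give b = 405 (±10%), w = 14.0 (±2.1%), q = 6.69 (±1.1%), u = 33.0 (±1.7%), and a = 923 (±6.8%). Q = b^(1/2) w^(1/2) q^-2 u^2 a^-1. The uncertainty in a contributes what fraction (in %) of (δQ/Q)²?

52.1%

(δQ/Q)² = (½·δb/b)² + (½·δw/w)² + (-2·δq/q)² + (2·δu/u)² + (-1·δa/a)²
  b term: (0.5×0.100)² = 0.00250
  w term: (0.5×0.0210)² = 0.000110
  q term: (-2×0.0110)² = 0.000484
  u term: (2×0.0170)² = 0.00116
  a term: (-1×0.0680)² = 0.00462
Total = 0.00887. Share from a = 0.00462/0.00887 = 0.521.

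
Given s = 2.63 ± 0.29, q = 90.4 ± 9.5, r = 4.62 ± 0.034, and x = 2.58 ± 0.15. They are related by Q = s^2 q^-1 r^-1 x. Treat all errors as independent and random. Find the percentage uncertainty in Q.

25.1%

Since Q is a product/quotient, work with relative uncertainties:
  (2·δs/s)² = (2×0.110)² = 0.0486;  (-1·δq/q)² = (-1×0.105)² = 0.0110;  (-1·δr/r)² = (-1×0.00736)² = 5.42e-05;  (1·δx/x)² = (1×0.0581)² = 0.00338
δQ/Q = √(0.0631) = 0.251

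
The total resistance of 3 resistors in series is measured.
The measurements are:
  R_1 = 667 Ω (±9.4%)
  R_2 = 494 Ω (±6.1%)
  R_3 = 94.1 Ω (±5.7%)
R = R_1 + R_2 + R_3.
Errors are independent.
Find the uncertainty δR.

69.8 Ω

For a sum/difference, combine absolute errors in quadrature:
  (δR_1)² = 3930;  (δR_2)² = 908;  (δR_3)² = 28.8
δR = √(4870) = 69.8 Ω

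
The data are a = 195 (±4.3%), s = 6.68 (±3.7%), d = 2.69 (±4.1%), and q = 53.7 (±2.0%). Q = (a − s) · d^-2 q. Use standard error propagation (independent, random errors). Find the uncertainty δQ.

Let u = a − s = 188. δu = √(δa² + δs²) = √(70.3 + 0.0611) = 8.39, so δu/u = 0.0445.
Q is then a monomial in u, d, q:
δQ/Q = √((δu/u)² + (-2·δd/d)² + (1·δq/q)²) = √(0.00198 + 0.00672 + 0.000400) = 0.0954
Q = 1400, so δQ = 0.0954 × 1400 = 133.

133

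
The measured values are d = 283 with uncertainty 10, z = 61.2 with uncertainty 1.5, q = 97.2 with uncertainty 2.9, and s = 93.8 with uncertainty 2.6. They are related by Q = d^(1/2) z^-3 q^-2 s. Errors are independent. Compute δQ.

Each factor contributes (exponent × relative error)² to (δQ/Q)²:
  (½·δd/d)² = (0.5×0.0353)² = 0.000312;  (-3·δz/z)² = (-3×0.0245)² = 0.00541;  (-2·δq/q)² = (-2×0.0298)² = 0.00356;  (1·δs/s)² = (1×0.0277)² = 0.000768
δQ/Q = √(0.0100) = 0.100
Q = 7.29e-07, so δQ = 0.100 × 7.29e-07 = 7.3e-08.

7.3e-08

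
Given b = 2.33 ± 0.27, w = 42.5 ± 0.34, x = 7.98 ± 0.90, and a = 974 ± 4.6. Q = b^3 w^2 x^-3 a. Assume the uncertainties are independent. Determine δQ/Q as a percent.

48.5%

Relative error in a monomial: (δQ/Q)² = Σ (nᵢ · δxᵢ/xᵢ)².
  (3·δb/b)² = (3×0.116)² = 0.121;  (2·δw/w)² = (2×0.00800)² = 0.000256;  (-3·δx/x)² = (-3×0.113)² = 0.114;  (1·δa/a)² = (1×0.00472)² = 2.23e-05
δQ/Q = √(0.236) = 0.485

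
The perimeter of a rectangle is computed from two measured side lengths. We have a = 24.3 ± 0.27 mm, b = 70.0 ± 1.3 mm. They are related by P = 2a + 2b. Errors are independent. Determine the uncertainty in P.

2.66 mm

P is a linear combination, so absolute uncertainties add in quadrature:
  (2·δa)² = 0.292;  (2·δb)² = 6.76
δP = √(7.05) = 2.66 mm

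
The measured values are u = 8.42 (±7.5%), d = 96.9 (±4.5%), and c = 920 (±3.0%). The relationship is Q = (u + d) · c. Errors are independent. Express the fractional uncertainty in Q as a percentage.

Let w = u + d = 105. δw = √(δu² + δd²) = √(0.399 + 19.0) = 4.41, so δw/w = 0.0418.
Q is then a monomial in w, c:
δQ/Q = √((δw/w)² + (1·δc/c)²) = √(0.00175 + 0.000900) = 0.0515

5.15%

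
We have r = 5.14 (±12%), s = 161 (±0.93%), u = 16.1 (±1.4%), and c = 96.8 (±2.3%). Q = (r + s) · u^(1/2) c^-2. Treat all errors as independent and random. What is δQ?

Let w = r + s = 166. δw = √(δr² + δs²) = √(0.380 + 2.24) = 1.62, so δw/w = 0.00975.
Q is then a monomial in w, u, c:
δQ/Q = √((δw/w)² + (½·δu/u)² + (-2·δc/c)²) = √(9.5e-05 + 4.9e-05 + 0.00212) = 0.0475
Q = 0.0711, so δQ = 0.0475 × 0.0711 = 0.00338.

0.00338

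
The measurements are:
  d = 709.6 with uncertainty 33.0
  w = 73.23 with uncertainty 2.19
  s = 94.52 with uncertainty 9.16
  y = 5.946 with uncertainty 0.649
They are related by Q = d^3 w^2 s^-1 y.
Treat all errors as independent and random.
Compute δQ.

For a monomial Q ∝ d^3, w^2, s^-1, y, fractional errors add in quadrature:
  (3·δd/d)² = (3×0.0465)² = 0.0195;  (2·δw/w)² = (2×0.0299)² = 0.00358;  (-1·δs/s)² = (-1×0.0969)² = 0.00939;  (1·δy/y)² = (1×0.109)² = 0.0119
δQ/Q = √(0.0443) = 0.211
Q = 1.205e+11, so δQ = 0.211 × 1.205e+11 = 2.54e+10.

2.54e+10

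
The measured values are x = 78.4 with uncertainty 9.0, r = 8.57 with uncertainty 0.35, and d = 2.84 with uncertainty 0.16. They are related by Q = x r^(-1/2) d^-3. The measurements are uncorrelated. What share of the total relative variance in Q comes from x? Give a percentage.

(δQ/Q)² = (1·δx/x)² + (−½·δr/r)² + (-3·δd/d)²
  x term: (1×0.115)² = 0.0132
  r term: (-0.5×0.0408)² = 0.000417
  d term: (-3×0.0563)² = 0.0286
Total = 0.0422. Share from x = 0.0132/0.0422 = 0.313.

31.3%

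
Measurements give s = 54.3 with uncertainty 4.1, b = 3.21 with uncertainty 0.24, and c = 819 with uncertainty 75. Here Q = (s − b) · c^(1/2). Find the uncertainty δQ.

Let u = s − b = 51.1. δu = √(δs² + δb²) = √(16.8 + 0.0576) = 4.11, so δu/u = 0.0804.
Q is then a monomial in u, c:
δQ/Q = √((δu/u)² + (½·δc/c)²) = √(0.00646 + 0.00210) = 0.0925
Q = 1460, so δQ = 0.0925 × 1460 = 135.

135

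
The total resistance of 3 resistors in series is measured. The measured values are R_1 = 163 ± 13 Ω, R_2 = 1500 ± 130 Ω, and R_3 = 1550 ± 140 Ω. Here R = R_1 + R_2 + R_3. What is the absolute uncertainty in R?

191 Ω

For a sum/difference, combine absolute errors in quadrature:
  (δR_1)² = 169;  (δR_2)² = 16900;  (δR_3)² = 19600
δR = √(36700) = 191 Ω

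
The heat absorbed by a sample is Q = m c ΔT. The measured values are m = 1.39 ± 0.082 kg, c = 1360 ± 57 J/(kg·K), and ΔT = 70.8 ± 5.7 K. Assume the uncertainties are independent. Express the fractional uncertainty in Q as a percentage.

Relative error in a monomial: (δQ/Q)² = Σ (nᵢ · δxᵢ/xᵢ)².
  (1·δm/m)² = (1×0.0590)² = 0.00348;  (1·δc/c)² = (1×0.0419)² = 0.00176;  (1·δΔT/ΔT)² = (1×0.0805)² = 0.00648
δQ/Q = √(0.0117) = 0.108

10.8%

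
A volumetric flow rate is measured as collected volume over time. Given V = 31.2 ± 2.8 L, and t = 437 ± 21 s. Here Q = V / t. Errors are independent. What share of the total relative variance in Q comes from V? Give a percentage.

(δQ/Q)² = (1·δV/V)² + (-1·δt/t)²
  V term: (1×0.0897)² = 0.00805
  t term: (-1×0.0481)² = 0.00231
Total = 0.0104. Share from V = 0.00805/0.0104 = 0.777.

77.7%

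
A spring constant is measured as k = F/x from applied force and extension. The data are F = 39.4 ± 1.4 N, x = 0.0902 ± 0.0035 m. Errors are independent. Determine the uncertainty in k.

23.0 N/m

For a monomial k ∝ F, x^-1, fractional errors add in quadrature:
  (1·δF/F)² = (1×0.0355)² = 0.00126;  (-1·δx/x)² = (-1×0.0388)² = 0.00151
δk/k = √(0.00277) = 0.0526
k = 437 N/m, so δk = 0.0526 × 437 = 23.0 N/m.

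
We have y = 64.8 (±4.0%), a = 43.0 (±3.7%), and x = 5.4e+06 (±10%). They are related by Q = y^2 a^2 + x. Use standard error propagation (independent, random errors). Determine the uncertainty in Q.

1e+06

Let p = y^2·a^2 = 7.76e+06. δp/p = √((2·δy/y)² + (2·δa/a)²) = √(0.00640 + 0.00548) = 0.109, so δp = 8.46e+05.
Q = p + x: δQ = √(δp² + δx²) = √(7.16e+11 + 2.92e+11) = 1e+06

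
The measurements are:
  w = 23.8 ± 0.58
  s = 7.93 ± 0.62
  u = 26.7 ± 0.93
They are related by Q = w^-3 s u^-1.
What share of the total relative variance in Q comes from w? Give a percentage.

42.2%

(δQ/Q)² = (-3·δw/w)² + (1·δs/s)² + (-1·δu/u)²
  w term: (-3×0.0244)² = 0.00534
  s term: (1×0.0782)² = 0.00611
  u term: (-1×0.0348)² = 0.00121
Total = 0.0127. Share from w = 0.00534/0.0127 = 0.422.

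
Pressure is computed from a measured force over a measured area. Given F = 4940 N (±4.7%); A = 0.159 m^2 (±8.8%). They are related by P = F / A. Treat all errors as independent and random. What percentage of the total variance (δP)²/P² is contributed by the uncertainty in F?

22.2%

(δP/P)² = (1·δF/F)² + (-1·δA/A)²
  F term: (1×0.0470)² = 0.00221
  A term: (-1×0.0880)² = 0.00774
Total = 0.00995. Share from F = 0.00221/0.00995 = 0.222.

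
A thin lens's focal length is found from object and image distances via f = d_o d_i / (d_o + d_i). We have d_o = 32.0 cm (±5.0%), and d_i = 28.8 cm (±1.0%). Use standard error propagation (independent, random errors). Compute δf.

∂f/∂d_o = (d_i/(d_o+d_i))² = 0.224;  ∂f/∂d_i = (d_o/(d_o+d_i))² = 0.277
δf = √((∂f/∂d_o · δd_o)² + (∂f/∂d_i · δd_i)²) = √(0.129 + 0.00636) = 0.368 cm

0.368 cm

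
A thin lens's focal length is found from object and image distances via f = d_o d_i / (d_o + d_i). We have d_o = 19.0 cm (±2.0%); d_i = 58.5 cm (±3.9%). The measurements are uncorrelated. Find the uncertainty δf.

∂f/∂d_o = (d_i/(d_o+d_i))² = 0.570;  ∂f/∂d_i = (d_o/(d_o+d_i))² = 0.0601
δf = √((∂f/∂d_o · δd_o)² + (∂f/∂d_i · δd_i)²) = √(0.0469 + 0.0188) = 0.256 cm

0.256 cm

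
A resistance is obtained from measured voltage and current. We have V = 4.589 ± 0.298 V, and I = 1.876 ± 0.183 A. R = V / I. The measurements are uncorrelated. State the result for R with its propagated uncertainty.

2.446 ± 0.287 Ω

R is a product of powers, so relative uncertainties combine in quadrature:
  (1·δV/V)² = (1×0.0649)² = 0.00422;  (-1·δI/I)² = (-1×0.0975)² = 0.00952
δR/R = √(0.0137) = 0.117
R = 2.446 Ω, so δR = 0.117 × 2.446 = 0.287 Ω.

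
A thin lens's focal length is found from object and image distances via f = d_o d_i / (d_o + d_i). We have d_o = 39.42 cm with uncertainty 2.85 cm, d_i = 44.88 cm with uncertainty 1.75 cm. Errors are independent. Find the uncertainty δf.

0.894 cm

∂f/∂d_o = (d_i/(d_o+d_i))² = 0.283;  ∂f/∂d_i = (d_o/(d_o+d_i))² = 0.219
δf = √((∂f/∂d_o · δd_o)² + (∂f/∂d_i · δd_i)²) = √(0.653 + 0.146) = 0.894 cm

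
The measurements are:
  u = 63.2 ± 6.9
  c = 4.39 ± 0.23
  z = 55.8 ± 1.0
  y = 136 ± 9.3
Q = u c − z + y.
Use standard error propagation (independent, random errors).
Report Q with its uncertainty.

Let p = u·c = 277. δp/p = √((1·δu/u)² + (1·δc/c)²) = √(0.0119 + 0.00274) = 0.121, so δp = 33.6.
Q = p − z + y: δQ = √(δp² + δz² + δy²) = √(1130 + 1.00 + 86.5) = 34.9
Q = 358.

358 ± 34.9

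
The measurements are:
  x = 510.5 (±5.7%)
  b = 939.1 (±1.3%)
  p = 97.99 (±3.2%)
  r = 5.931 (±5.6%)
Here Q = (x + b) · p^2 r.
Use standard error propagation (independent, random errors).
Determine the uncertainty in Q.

Let u = x + b = 1450. δu = √(δx² + δb²) = √(847 + 149) = 31.6, so δu/u = 0.0218.
Q is then a monomial in u, p, r:
δQ/Q = √((δu/u)² + (2·δp/p)² + (1·δr/r)²) = √(0.000474 + 0.00410 + 0.00314) = 0.0878
Q = 8.255e+07, so δQ = 0.0878 × 8.255e+07 = 7.25e+06.

7.25e+06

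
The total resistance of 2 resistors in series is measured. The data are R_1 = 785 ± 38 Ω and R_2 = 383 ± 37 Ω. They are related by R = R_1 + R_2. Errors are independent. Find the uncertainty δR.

53.0 Ω

R is a linear combination, so absolute uncertainties add in quadrature:
  (δR_1)² = 1440;  (δR_2)² = 1370
δR = √(2810) = 53.0 Ω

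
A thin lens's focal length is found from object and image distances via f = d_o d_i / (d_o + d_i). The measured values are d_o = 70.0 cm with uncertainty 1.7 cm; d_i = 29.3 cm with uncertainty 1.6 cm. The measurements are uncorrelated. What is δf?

∂f/∂d_o = (d_i/(d_o+d_i))² = 0.0871;  ∂f/∂d_i = (d_o/(d_o+d_i))² = 0.497
δf = √((∂f/∂d_o · δd_o)² + (∂f/∂d_i · δd_i)²) = √(0.0219 + 0.632) = 0.809 cm

0.809 cm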